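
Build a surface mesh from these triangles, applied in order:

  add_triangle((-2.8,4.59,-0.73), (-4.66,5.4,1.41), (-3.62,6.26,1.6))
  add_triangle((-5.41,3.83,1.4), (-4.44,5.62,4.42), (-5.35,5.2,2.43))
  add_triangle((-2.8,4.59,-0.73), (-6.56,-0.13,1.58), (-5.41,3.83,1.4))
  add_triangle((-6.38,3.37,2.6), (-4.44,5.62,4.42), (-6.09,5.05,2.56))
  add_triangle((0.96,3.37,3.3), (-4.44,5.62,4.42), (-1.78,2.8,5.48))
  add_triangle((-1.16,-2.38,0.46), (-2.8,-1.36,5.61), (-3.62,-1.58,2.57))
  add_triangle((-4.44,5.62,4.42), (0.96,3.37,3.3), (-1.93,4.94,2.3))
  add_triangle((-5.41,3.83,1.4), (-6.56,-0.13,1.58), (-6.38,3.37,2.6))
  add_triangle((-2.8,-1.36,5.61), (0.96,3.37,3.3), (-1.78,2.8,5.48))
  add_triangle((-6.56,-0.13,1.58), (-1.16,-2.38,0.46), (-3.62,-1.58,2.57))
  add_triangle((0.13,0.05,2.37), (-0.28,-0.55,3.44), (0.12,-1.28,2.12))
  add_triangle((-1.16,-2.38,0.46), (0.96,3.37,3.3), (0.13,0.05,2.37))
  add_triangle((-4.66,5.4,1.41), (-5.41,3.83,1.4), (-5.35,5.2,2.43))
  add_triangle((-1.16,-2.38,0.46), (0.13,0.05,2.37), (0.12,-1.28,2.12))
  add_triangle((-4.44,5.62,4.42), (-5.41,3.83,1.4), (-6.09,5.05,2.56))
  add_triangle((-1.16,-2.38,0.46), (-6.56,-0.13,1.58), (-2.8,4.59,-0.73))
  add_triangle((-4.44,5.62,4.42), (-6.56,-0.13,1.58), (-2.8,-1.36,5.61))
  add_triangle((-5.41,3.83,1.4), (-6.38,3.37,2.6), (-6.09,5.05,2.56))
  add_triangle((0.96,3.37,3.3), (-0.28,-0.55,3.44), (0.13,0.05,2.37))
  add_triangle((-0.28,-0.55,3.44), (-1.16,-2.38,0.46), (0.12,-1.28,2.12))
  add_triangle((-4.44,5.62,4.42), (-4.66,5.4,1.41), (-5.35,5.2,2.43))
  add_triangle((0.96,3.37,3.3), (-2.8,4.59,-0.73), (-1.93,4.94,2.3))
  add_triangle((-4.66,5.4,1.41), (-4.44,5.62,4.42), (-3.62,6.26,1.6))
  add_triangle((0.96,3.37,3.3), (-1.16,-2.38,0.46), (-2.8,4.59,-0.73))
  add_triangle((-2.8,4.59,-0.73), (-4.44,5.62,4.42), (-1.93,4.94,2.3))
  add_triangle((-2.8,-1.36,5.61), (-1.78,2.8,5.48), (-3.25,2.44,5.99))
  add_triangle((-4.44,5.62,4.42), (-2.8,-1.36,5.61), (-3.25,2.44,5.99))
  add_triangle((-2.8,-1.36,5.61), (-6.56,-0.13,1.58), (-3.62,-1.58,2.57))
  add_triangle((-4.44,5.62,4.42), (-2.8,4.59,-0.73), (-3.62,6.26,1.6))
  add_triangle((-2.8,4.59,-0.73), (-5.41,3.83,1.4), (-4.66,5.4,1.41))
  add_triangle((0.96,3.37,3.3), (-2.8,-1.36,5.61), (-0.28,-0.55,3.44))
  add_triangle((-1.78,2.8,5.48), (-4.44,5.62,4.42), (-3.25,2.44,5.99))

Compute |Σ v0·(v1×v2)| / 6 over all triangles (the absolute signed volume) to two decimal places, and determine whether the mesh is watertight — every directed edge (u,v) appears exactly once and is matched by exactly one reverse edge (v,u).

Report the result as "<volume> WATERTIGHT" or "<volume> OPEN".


Per-triangle v0·(v1×v2)/6:
  t1: +3.0571
  t2: +1.8311
  t3: +6.5380
  t4: +4.8166
  t5: +10.8589
  t6: +4.1250
  t7: +6.5789
  t8: +4.2067
  t9: +6.3396
  t10: +4.0782
  t11: +0.2462
  t12: -0.8098
  t13: +1.7207
  t14: -0.6237
  t15: +0.0191
  t16: +2.7018
  t17: +35.5807
  t18: +1.6494
  t19: +0.4194
  t20: +0.9925
  t21: +2.6877
  t22: +3.9393
  t23: +4.7484
  t24: -7.8525
  t25: +6.7926
  t26: +4.4807
  t27: +6.5008
  t28: +5.7170
  t29: -2.8167
  t30: +3.2354
  t31: +4.9104
  t32: +5.7075
Σ = +132.3770 → |volume| = 132.38

Directed edges: 96 total; 6 unmatched, e.g. (-6.38,3.37,2.6)→(-4.44,5.62,4.42) → open.

132.38 OPEN


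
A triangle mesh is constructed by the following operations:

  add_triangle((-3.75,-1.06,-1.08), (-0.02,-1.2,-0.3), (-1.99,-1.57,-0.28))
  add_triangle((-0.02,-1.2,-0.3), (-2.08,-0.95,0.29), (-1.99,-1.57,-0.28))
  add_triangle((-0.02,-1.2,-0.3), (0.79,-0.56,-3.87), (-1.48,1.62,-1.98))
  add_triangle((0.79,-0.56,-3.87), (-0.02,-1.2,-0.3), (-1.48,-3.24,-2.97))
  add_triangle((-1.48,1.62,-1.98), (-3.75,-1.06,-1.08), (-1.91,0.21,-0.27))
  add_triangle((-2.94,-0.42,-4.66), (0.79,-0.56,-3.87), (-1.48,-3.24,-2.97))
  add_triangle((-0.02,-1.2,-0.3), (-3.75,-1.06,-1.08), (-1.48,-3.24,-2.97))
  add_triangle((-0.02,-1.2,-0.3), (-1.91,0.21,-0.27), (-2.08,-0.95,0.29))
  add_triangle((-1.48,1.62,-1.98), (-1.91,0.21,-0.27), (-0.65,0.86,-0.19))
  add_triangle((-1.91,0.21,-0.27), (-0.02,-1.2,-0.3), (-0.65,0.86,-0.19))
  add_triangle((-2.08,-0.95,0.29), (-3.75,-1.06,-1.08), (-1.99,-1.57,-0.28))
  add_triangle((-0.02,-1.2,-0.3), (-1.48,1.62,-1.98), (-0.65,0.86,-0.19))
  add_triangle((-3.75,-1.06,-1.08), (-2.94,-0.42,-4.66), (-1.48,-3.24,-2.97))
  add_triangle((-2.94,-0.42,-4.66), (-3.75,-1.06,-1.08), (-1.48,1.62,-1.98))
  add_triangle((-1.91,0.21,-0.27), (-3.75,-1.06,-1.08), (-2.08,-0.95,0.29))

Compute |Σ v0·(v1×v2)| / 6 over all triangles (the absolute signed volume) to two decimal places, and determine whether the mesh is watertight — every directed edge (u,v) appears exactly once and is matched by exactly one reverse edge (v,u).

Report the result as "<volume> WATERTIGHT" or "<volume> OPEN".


Per-triangle v0·(v1×v2)/6:
  t1: +0.4041
  t2: +0.1607
  t3: -1.5055
  t4: +1.4091
  t5: +1.0850
  t6: +7.3955
  t7: +1.3799
  t8: -0.3350
  t9: +0.3990
  t10: -0.1121
  t11: +0.4935
  t12: -0.1948
  t13: +7.3783
  t14: +4.4588
  t15: +0.4801
Σ = +22.8966 → |volume| = 22.90

Directed edges: 45 total; 3 unmatched, e.g. (0.79,-0.56,-3.87)→(-1.48,1.62,-1.98) → open.

22.90 OPEN


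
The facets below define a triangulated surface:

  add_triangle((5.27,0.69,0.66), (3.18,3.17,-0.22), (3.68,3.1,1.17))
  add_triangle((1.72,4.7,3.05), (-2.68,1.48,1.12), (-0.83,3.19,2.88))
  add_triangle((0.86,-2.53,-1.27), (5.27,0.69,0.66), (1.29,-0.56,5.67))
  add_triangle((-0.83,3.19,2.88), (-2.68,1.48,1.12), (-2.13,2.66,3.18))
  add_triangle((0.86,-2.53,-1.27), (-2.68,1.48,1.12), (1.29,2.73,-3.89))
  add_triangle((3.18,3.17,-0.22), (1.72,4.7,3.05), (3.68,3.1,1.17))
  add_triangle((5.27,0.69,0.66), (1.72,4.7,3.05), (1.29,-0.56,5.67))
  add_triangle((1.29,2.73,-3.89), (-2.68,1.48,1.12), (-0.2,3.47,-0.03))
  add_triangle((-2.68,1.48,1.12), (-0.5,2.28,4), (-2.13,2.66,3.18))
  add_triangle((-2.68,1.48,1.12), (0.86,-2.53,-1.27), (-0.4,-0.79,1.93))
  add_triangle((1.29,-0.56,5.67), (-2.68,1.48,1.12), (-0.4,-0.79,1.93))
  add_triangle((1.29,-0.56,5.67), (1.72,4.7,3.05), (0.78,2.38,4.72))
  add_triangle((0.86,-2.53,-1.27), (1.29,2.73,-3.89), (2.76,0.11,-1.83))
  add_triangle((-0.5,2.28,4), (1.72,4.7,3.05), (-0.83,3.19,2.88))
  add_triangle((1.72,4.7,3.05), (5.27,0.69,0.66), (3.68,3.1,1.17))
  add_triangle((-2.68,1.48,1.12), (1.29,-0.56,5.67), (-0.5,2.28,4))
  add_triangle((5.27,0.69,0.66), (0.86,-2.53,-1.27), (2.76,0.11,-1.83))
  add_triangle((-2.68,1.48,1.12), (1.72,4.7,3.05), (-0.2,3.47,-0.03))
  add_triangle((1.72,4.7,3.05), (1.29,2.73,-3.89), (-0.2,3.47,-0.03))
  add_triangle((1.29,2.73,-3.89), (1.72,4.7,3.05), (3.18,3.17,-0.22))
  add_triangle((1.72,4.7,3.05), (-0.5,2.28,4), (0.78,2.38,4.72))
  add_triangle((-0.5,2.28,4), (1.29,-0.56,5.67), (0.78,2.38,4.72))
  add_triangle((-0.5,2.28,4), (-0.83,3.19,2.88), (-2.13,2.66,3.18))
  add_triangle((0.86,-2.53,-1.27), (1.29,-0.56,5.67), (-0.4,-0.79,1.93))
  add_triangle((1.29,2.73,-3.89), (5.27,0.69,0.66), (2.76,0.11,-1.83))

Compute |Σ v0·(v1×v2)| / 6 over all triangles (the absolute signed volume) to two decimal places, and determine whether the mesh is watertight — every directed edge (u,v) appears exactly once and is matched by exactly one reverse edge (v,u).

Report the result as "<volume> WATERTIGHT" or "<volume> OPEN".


124.27 OPEN

Per-triangle v0·(v1×v2)/6:
  t1: +3.1369
  t2: +1.7942
  t3: +13.6676
  t4: +1.1151
  t5: +4.4760
  t6: +3.2088
  t7: +23.4650
  t8: +4.8537
  t9: +0.4629
  t10: +2.0293
  t11: +2.9236
  t12: +4.1486
  t13: +4.4418
  t14: +3.0970
  t15: +3.7314
  t16: +5.2995
  t17: +4.7457
  t18: +5.9421
  t19: +7.0388
  t20: +8.4392
  t21: +3.1397
  t22: +3.0497
  t23: +1.5229
  t24: +2.7564
  t25: +5.7887
Σ = +124.2745 → |volume| = 124.27

Directed edges: 75 total; 3 unmatched, e.g. (5.27,0.69,0.66)→(3.18,3.17,-0.22) → open.


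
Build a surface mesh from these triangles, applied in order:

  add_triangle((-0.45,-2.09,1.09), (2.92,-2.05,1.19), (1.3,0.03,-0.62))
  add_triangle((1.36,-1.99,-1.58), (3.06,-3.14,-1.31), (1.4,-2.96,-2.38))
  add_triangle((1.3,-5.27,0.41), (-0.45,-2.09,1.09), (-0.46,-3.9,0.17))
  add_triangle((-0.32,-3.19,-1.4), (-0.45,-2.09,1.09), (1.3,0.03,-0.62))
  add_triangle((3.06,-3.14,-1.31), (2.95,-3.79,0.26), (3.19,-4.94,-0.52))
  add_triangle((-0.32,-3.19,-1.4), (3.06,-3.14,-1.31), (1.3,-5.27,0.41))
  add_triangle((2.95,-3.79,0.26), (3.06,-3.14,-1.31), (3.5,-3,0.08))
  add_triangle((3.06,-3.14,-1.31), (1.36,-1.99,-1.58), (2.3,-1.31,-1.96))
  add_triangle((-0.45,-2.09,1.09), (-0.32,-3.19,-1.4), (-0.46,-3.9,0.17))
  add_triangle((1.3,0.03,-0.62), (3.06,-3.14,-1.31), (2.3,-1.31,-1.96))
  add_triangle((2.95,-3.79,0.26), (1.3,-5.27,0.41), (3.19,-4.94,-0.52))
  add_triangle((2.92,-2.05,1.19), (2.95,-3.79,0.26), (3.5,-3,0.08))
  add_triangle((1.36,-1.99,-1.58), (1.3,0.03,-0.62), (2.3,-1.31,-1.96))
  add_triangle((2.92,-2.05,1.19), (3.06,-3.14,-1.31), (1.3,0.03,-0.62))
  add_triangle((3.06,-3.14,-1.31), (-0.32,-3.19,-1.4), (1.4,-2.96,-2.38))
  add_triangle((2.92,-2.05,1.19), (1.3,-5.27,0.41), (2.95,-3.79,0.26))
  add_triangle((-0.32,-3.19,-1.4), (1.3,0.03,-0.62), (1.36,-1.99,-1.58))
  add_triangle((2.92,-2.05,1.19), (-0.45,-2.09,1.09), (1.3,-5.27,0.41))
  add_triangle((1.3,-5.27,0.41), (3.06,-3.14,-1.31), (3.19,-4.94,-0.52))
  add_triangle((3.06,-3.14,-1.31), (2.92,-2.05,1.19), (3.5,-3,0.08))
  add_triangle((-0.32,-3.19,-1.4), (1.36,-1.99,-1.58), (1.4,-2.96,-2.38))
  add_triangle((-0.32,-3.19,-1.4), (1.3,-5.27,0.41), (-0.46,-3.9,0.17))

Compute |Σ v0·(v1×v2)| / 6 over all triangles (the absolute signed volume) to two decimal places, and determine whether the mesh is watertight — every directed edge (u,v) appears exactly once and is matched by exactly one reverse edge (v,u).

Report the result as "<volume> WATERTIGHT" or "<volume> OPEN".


21.33 WATERTIGHT

Per-triangle v0·(v1×v2)/6:
  t1: -0.7621
  t2: +0.2354
  t3: +1.2715
  t4: -1.3032
  t5: +0.9654
  t6: +4.8196
  t7: +1.0735
  t8: +0.8301
  t9: +0.1670
  t10: +0.6445
  t11: +1.5402
  t12: +0.8774
  t13: -0.1029
  t14: +1.7280
  t15: +2.0010
  t16: +1.8978
  t17: +0.0377
  t18: +2.8406
  t19: +0.8760
  t20: +0.0257
  t21: -0.2588
  t22: +1.9289
Σ = +21.3334 → |volume| = 21.33

Directed edges: 66 total, each appears once with its reverse present → watertight.


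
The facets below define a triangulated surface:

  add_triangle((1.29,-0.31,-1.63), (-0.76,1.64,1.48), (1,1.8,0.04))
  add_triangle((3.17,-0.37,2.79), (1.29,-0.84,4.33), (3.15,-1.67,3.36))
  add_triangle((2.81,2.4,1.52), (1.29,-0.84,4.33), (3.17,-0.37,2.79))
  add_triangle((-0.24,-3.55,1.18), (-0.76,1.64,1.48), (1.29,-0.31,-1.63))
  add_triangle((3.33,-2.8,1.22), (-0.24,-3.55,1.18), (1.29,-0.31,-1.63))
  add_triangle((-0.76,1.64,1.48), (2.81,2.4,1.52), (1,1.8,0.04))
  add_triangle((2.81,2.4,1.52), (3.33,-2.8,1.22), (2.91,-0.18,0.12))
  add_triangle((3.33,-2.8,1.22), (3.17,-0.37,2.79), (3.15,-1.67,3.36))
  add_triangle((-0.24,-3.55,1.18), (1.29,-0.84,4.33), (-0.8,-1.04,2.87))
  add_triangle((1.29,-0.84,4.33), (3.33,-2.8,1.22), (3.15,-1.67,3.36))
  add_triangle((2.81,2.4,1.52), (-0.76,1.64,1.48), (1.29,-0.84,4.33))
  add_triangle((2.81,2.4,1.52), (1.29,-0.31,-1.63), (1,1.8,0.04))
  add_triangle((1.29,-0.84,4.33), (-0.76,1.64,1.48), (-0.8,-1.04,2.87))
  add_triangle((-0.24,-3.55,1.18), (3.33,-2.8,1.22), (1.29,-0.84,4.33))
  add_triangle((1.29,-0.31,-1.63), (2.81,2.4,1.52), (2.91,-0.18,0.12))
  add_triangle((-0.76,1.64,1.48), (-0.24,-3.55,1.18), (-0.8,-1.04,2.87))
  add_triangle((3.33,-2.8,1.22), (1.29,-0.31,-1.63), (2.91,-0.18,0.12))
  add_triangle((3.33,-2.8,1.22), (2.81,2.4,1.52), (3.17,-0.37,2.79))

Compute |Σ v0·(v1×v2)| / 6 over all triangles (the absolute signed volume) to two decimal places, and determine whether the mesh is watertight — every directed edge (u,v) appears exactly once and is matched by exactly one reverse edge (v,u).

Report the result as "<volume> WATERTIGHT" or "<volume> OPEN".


Per-triangle v0·(v1×v2)/6:
  t1: +0.1805
  t2: +1.9841
  t3: +4.2572
  t4: -0.6778
  t5: +3.8330
  t6: +1.3748
  t7: +3.1180
  t8: +1.9258
  t9: +3.7604
  t10: +1.7956
  t11: +5.6137
  t12: +1.3624
  t13: +2.7205
  t14: +8.2042
  t15: +1.9444
  t16: +0.4264
  t17: +2.2385
  t18: +3.6801
Σ = +47.7417 → |volume| = 47.74

Directed edges: 54 total, each appears once with its reverse present → watertight.

47.74 WATERTIGHT


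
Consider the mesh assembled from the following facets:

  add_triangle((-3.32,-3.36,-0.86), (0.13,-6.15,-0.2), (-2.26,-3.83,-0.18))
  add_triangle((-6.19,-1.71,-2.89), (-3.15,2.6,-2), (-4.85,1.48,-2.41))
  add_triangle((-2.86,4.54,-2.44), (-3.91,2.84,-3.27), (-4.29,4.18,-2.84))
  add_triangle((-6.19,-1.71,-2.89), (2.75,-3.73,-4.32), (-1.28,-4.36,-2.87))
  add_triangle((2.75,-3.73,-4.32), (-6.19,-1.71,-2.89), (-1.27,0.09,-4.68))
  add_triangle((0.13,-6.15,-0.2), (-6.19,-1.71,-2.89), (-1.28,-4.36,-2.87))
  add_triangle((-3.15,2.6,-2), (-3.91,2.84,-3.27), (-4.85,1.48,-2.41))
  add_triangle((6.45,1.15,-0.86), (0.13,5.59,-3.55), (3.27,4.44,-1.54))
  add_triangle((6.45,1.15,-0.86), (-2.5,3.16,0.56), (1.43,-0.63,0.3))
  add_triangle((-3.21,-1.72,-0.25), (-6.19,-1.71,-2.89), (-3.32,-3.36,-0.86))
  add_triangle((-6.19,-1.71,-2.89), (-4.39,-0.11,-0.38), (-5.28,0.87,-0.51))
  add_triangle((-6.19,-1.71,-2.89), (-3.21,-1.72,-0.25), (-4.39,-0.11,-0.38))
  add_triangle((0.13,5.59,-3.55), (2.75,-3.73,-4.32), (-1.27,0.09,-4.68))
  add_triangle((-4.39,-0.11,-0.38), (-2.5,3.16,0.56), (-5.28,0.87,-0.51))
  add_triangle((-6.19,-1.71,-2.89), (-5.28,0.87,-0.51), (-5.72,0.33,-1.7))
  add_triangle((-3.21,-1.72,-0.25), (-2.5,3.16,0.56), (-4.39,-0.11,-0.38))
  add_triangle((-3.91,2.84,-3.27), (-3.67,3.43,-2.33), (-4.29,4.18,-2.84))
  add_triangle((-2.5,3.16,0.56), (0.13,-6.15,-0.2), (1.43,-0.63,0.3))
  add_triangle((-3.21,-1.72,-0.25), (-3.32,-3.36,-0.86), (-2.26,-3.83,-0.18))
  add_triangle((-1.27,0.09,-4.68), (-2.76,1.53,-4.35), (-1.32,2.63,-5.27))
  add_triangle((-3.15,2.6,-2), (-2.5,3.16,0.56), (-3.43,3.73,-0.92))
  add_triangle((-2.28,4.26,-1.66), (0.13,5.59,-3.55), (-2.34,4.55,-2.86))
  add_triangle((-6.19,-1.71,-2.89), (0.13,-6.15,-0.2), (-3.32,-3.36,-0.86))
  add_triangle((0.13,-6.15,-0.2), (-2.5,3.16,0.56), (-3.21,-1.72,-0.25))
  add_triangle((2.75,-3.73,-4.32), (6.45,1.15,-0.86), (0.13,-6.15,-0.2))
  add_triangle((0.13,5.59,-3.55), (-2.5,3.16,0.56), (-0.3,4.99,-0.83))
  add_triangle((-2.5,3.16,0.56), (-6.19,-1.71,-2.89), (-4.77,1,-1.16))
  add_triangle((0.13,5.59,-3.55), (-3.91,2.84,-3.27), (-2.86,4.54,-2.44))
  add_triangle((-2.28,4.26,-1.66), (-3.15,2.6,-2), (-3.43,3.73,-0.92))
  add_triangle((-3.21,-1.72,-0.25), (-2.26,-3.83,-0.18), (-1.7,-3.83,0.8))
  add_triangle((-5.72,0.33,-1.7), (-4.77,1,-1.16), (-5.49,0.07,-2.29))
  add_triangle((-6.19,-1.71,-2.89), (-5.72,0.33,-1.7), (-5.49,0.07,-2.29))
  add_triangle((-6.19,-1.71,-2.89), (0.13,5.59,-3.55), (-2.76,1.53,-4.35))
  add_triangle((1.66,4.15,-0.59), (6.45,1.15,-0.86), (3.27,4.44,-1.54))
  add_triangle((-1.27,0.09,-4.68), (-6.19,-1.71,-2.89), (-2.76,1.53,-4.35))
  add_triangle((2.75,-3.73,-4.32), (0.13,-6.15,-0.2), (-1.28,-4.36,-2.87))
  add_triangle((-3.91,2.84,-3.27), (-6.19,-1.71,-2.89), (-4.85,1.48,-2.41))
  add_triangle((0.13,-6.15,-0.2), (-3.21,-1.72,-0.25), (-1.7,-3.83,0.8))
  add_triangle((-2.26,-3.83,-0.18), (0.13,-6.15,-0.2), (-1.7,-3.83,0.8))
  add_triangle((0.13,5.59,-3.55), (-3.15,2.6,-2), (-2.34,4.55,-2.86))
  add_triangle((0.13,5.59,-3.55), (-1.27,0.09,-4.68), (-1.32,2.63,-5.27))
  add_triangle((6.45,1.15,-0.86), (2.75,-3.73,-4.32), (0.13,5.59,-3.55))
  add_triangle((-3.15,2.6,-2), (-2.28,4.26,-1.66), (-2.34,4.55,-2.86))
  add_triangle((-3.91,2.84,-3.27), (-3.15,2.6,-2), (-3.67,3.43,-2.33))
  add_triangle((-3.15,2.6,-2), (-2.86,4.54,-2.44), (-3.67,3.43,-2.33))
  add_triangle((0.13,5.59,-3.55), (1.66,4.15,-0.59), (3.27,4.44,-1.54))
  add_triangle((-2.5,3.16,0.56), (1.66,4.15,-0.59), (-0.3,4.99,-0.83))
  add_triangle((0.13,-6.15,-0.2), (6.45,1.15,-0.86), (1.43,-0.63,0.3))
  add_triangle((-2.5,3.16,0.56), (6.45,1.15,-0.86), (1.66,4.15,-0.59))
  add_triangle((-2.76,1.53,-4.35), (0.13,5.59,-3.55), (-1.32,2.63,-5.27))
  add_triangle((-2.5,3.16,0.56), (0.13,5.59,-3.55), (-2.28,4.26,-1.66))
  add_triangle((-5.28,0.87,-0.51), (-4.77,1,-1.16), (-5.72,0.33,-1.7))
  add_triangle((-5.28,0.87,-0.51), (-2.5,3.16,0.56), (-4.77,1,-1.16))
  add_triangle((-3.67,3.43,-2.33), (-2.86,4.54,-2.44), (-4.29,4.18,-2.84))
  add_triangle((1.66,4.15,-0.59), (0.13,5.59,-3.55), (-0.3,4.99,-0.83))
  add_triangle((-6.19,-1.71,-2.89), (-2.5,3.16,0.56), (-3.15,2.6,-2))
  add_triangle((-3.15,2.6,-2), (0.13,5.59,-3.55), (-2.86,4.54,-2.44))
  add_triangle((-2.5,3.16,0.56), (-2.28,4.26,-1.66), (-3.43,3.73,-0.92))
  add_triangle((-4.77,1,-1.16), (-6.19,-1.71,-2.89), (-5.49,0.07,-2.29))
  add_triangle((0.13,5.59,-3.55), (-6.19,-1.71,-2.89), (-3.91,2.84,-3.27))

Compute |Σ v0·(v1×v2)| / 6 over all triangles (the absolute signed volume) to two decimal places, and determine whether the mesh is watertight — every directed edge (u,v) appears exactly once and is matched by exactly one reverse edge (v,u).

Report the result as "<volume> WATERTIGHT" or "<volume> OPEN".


266.31 WATERTIGHT

Per-triangle v0·(v1×v2)/6:
  t1: +1.6086
  t2: -1.0185
  t3: +1.2335
  t4: +12.6371
  t5: +21.4794
  t6: +13.4244
  t7: +1.1792
  t8: +8.0406
  t9: +2.1175
  t10: +2.5538
  t11: +1.7867
  t12: +2.8558
  t13: +20.1450
  t14: +0.6943
  t15: +1.5213
  t16: +0.9971
  t17: +0.1401
  t18: +1.4633
  t19: +0.8393
  t20: +3.2396
  t21: +0.2893
  t22: +2.3166
  t23: +5.0608
  t24: +2.0055
  t25: +25.4063
  t26: +4.6130
  t27: +0.1089
  t28: +5.6933
  t29: +1.6706
  t30: +1.3127
  t31: +0.3943
  t32: +1.0503
  t33: +9.0023
  t34: +3.0454
  t35: +8.2738
  t36: +13.3750
  t37: +3.6133
  t38: -3.4307
  t39: +2.3197
  t40: +0.8832
  t41: +1.6823
  t42: +39.6852
  t43: +1.4238
  t44: +0.1657
  t45: -0.1315
  t46: +4.1709
  t47: +1.9167
  t48: +3.4299
  t49: +2.3681
  t50: +5.0286
  t51: +3.1829
  t52: +0.5930
  t53: +1.8420
  t54: +0.0678
  t55: +4.1999
  t56: +8.2863
  t57: -2.2894
  t58: +1.5171
  t59: -1.0934
  t60: +6.3258
Σ = +266.3132 → |volume| = 266.31

Directed edges: 180 total, each appears once with its reverse present → watertight.


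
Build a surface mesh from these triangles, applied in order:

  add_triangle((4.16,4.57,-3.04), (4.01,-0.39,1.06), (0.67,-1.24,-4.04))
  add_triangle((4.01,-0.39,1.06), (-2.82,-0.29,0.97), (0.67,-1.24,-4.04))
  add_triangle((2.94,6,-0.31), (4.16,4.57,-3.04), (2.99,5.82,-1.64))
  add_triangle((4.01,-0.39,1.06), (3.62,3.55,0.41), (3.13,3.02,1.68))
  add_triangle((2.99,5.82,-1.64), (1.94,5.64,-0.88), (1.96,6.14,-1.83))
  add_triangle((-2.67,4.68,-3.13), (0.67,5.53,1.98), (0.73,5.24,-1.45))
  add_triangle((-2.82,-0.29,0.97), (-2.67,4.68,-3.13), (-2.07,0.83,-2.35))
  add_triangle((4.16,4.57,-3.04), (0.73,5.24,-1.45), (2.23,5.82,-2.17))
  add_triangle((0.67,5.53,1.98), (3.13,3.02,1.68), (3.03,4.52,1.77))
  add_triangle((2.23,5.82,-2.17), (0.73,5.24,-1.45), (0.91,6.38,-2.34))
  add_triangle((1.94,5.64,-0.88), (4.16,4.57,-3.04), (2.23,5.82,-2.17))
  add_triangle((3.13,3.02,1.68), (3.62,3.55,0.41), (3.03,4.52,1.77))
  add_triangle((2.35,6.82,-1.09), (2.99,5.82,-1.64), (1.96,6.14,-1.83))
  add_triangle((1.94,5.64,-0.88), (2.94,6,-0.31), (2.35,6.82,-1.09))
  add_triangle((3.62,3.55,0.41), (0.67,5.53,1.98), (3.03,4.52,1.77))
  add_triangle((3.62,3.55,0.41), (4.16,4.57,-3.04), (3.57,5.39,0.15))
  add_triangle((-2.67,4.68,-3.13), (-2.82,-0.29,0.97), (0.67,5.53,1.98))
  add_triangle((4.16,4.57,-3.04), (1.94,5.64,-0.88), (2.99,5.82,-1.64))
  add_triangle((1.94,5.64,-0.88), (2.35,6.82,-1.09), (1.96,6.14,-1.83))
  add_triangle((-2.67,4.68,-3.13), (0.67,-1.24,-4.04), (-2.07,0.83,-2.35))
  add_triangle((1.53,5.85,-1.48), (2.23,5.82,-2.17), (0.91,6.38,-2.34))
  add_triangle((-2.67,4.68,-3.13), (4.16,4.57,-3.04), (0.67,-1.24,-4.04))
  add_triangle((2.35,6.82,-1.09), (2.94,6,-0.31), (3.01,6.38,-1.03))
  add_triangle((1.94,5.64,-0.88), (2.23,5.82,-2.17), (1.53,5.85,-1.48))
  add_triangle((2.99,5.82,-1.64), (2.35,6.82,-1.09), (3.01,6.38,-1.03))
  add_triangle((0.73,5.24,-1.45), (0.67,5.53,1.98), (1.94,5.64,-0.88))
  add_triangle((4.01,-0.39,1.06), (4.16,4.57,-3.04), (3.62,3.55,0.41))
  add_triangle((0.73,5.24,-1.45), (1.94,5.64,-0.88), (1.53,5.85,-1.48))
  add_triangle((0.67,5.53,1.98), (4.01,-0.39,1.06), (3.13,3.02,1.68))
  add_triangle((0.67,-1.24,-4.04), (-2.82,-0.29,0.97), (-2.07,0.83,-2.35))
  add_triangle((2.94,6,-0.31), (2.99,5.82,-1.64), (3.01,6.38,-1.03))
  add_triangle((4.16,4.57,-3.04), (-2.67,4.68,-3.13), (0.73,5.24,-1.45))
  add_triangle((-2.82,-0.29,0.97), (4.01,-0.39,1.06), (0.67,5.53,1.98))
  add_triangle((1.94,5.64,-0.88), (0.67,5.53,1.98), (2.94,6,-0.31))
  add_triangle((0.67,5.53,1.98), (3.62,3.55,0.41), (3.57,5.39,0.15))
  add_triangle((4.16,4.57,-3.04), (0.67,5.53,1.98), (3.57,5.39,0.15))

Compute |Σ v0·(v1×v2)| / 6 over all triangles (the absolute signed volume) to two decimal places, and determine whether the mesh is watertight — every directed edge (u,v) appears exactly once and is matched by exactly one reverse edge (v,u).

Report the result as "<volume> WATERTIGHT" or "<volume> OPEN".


Per-triangle v0·(v1×v2)/6:
  t1: +17.2709
  t2: +2.9373
  t3: +2.1849
  t4: +3.4387
  t5: -0.9145
  t6: +10.3448
  t7: +5.1461
  t8: +0.4789
  t9: +0.9835
  t10: -0.7018
  t11: +2.5710
  t12: +1.2810
  t13: +1.0754
  t14: +0.0237
  t15: +2.4158
  t16: +3.9265
  t17: +15.5385
  t18: +0.3807
  t19: +0.0071
  t20: +6.0111
  t21: +1.0170
  t22: +25.7020
  t23: +0.6089
  t24: +0.6936
  t25: +0.6433
  t26: +3.5982
  t27: +8.9774
  t28: +0.2851
  t29: +0.8174
  t30: +3.7509
  t31: +0.2524
  t32: +10.7971
  t33: +7.0947
  t34: +3.0666
  t35: +2.9179
  t36: +6.6560
Σ = +151.2783 → |volume| = 151.28

Directed edges: 108 total; 6 unmatched, e.g. (2.94,6,-0.31)→(4.16,4.57,-3.04) → open.

151.28 OPEN


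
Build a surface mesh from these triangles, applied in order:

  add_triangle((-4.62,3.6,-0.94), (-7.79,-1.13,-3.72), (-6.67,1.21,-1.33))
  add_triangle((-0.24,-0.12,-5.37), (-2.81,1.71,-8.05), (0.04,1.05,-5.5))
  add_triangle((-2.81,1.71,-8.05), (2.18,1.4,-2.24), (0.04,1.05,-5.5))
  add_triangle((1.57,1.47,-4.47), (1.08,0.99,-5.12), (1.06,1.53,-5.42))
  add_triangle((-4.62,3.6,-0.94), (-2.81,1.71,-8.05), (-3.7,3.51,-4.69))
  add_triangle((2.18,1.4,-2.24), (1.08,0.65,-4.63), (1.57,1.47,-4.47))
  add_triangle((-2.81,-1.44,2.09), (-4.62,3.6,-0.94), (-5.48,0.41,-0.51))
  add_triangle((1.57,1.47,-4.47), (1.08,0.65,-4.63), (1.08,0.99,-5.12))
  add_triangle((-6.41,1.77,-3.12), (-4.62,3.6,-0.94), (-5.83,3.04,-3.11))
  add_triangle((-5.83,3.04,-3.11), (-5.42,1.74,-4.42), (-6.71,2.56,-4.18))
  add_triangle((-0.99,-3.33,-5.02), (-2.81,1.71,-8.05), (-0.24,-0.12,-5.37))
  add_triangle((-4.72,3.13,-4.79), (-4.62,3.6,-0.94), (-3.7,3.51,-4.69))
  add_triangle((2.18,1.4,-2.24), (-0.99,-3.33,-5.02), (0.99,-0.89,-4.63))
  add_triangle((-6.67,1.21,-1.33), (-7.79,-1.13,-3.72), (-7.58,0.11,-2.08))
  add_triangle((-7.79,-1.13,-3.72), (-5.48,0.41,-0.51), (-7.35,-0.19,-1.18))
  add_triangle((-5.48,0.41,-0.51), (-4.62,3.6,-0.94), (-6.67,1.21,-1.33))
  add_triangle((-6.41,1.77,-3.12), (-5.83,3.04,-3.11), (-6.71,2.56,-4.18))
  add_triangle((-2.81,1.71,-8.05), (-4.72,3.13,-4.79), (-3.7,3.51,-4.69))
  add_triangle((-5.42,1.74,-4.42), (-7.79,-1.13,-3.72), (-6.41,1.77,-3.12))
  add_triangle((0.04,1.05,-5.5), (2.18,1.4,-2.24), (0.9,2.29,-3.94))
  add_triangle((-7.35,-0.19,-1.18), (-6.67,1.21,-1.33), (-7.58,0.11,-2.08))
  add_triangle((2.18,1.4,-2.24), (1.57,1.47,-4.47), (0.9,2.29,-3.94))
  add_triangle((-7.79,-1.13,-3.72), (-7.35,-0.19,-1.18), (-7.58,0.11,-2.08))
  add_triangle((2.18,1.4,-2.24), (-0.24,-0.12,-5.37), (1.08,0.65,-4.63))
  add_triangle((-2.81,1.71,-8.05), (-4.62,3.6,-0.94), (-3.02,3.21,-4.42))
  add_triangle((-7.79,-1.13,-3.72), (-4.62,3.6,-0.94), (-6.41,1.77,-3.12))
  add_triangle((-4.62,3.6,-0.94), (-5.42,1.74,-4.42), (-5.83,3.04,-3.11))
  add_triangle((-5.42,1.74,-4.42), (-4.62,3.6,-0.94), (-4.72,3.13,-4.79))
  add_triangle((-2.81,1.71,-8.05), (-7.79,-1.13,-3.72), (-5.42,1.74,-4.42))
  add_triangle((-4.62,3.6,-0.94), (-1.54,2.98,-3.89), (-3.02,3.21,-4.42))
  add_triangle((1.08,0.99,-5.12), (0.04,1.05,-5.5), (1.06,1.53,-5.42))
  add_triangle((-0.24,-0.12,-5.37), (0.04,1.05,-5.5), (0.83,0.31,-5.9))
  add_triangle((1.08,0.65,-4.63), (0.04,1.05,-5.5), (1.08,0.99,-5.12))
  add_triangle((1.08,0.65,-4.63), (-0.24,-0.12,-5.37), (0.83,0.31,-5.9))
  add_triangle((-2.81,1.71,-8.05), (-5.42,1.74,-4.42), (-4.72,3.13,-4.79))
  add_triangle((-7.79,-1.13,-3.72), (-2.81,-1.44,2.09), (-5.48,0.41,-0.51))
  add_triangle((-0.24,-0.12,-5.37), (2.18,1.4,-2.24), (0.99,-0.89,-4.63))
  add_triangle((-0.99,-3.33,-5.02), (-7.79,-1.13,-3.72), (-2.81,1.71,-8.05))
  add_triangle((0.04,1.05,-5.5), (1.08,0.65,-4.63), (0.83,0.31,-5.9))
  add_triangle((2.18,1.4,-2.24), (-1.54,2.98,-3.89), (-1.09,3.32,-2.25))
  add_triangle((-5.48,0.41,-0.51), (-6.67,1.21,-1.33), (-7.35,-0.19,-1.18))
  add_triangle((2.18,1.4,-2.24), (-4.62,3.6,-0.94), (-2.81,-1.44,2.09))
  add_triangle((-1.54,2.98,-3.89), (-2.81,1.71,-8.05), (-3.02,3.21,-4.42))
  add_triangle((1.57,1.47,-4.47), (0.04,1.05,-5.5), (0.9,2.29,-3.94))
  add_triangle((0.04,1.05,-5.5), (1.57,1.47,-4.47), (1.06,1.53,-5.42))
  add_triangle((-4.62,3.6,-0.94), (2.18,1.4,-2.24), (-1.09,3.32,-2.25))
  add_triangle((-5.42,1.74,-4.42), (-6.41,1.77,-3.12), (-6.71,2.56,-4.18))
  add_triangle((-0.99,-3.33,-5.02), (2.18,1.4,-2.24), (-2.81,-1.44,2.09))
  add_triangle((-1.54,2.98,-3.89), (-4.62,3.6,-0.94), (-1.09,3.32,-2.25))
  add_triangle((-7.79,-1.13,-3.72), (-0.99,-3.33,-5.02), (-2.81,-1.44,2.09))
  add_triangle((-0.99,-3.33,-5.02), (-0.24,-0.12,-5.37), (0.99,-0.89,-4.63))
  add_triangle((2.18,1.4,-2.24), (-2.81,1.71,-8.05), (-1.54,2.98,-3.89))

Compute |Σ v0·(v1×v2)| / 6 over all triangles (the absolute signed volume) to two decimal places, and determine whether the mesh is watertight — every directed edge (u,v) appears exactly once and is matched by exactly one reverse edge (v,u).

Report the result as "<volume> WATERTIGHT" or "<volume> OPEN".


189.23 WATERTIGHT

Per-triangle v0·(v1×v2)/6:
  t1: +6.7054
  t2: +3.0556
  t3: +2.9003
  t4: +0.3010
  t5: -5.0638
  t6: +0.6358
  t7: +6.2207
  t8: +0.1847
  t9: +2.6758
  t10: +0.7607
  t11: +8.3516
  t12: +3.5097
  t13: +0.1897
  t14: +1.4397
  t15: -1.2481
  t16: +1.7769
  t17: +1.1907
  t18: +4.4328
  t19: +6.2273
  t20: -2.2734
  t21: +1.3645
  t22: +1.2712
  t23: +1.9073
  t24: -0.1326
  t25: +6.3388
  t26: +4.7655
  t27: +0.1600
  t28: +5.9235
  t29: +16.9656
  t30: +2.8563
  t31: +0.4617
  t32: +1.0351
  t33: +0.2356
  t34: -0.2286
  t35: +7.7128
  t36: +8.1928
  t37: +3.1585
  t38: +40.2535
  t39: +0.6142
  t40: +3.1332
  t41: +0.8014
  t42: -1.1491
  t43: +3.7132
  t44: +1.6748
  t45: -0.1211
  t46: -0.2658
  t47: +1.1085
  t48: -1.5802
  t49: +4.0244
  t50: +20.2927
  t51: +3.9861
  t52: +8.7843
Σ = +189.2310 → |volume| = 189.23

Directed edges: 156 total, each appears once with its reverse present → watertight.


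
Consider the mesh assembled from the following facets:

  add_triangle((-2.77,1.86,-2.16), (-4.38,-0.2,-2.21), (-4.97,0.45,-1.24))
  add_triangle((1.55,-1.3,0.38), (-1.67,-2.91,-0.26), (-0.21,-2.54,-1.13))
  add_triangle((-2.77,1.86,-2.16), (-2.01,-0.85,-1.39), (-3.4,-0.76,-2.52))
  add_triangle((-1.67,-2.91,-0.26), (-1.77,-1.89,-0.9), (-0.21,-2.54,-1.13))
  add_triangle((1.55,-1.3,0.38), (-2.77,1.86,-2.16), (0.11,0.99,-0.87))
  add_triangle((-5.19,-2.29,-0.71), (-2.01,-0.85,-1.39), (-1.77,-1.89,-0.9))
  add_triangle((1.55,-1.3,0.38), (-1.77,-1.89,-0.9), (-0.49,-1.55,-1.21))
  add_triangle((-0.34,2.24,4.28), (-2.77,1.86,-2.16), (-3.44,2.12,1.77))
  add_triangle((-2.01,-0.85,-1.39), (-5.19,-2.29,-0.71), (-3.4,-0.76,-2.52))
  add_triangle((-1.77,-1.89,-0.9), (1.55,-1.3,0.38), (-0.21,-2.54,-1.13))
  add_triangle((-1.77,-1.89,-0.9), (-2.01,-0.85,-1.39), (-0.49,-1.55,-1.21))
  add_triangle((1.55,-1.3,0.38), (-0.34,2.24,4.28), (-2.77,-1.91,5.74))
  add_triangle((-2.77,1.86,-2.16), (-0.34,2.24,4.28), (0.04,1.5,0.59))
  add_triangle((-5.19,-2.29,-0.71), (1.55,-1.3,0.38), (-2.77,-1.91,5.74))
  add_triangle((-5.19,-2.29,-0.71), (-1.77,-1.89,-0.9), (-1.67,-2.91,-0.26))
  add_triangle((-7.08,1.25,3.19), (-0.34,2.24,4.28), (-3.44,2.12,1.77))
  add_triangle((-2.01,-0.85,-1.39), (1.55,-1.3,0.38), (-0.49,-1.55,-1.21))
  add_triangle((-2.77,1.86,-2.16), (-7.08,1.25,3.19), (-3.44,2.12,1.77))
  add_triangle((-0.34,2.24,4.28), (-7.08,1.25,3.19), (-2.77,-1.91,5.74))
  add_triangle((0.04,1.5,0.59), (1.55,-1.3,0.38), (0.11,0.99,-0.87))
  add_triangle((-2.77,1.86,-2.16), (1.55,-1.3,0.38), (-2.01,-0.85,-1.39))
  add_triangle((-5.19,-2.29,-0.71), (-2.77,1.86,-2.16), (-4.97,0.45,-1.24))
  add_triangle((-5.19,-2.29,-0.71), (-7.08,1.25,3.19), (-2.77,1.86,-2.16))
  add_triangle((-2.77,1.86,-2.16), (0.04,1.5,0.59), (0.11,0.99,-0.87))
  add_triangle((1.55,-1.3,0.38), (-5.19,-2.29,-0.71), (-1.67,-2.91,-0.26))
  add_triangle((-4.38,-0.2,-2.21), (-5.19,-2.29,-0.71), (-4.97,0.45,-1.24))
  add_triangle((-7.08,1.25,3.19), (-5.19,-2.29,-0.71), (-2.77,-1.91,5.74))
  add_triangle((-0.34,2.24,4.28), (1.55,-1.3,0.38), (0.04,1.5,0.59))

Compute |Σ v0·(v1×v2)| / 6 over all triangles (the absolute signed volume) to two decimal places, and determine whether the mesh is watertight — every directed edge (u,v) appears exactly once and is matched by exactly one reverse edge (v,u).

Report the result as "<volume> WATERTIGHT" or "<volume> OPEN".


Per-triangle v0·(v1×v2)/6:
  t1: +2.2151
  t2: +1.3059
  t3: -0.1159
  t4: +0.7426
  t5: +0.5214
  t6: +1.0906
  t7: +0.7140
  t8: +4.5336
  t9: +0.6484
  t10: -0.6132
  t11: +0.4789
  t12: +8.0133
  t13: +2.6849
  t14: +10.4007
  t15: +1.2064
  t16: +6.8000
  t17: -0.2594
  t18: +6.4392
  t19: +23.2374
  t20: +0.5176
  t21: +0.8627
  t22: -2.5785
  t23: +17.8257
  t24: +0.9482
  t25: +0.3698
  t26: +2.8431
  t27: +25.6248
  t28: +1.4356
Σ = +117.8929 → |volume| = 117.89

Directed edges: 84 total; 4 unmatched, e.g. (-2.77,1.86,-2.16)→(-4.38,-0.2,-2.21) → open.

117.89 OPEN


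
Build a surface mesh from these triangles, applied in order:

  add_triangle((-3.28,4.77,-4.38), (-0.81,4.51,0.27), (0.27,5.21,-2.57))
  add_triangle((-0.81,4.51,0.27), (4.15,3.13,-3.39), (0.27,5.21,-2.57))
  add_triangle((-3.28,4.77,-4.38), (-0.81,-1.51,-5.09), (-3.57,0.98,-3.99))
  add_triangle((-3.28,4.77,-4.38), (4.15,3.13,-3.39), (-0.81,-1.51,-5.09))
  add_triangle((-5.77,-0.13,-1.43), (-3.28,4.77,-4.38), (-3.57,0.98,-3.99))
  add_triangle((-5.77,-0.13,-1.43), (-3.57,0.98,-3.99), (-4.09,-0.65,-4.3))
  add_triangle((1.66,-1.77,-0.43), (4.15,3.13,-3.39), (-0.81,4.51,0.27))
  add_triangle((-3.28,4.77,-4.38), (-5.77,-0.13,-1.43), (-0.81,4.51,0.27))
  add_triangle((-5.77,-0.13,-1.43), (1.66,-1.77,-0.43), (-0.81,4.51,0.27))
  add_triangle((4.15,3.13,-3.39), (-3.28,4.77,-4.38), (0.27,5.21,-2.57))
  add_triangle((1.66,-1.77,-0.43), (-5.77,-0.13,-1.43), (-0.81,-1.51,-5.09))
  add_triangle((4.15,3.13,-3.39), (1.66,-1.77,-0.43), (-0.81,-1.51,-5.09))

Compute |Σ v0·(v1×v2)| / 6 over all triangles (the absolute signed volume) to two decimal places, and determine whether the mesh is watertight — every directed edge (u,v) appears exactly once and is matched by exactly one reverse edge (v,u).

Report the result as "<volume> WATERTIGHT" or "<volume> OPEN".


125.77 OPEN

Per-triangle v0·(v1×v2)/6:
  t1: +9.4778
  t2: +6.9654
  t3: +10.3710
  t4: +33.2076
  t5: +10.8272
  t6: +5.0172
  t7: +2.4612
  t8: +17.7264
  t9: -2.8458
  t10: +12.6731
  t11: +7.2910
  t12: +12.5981
Σ = +125.7703 → |volume| = 125.77

Directed edges: 36 total; 4 unmatched, e.g. (-0.81,-1.51,-5.09)→(-3.57,0.98,-3.99) → open.


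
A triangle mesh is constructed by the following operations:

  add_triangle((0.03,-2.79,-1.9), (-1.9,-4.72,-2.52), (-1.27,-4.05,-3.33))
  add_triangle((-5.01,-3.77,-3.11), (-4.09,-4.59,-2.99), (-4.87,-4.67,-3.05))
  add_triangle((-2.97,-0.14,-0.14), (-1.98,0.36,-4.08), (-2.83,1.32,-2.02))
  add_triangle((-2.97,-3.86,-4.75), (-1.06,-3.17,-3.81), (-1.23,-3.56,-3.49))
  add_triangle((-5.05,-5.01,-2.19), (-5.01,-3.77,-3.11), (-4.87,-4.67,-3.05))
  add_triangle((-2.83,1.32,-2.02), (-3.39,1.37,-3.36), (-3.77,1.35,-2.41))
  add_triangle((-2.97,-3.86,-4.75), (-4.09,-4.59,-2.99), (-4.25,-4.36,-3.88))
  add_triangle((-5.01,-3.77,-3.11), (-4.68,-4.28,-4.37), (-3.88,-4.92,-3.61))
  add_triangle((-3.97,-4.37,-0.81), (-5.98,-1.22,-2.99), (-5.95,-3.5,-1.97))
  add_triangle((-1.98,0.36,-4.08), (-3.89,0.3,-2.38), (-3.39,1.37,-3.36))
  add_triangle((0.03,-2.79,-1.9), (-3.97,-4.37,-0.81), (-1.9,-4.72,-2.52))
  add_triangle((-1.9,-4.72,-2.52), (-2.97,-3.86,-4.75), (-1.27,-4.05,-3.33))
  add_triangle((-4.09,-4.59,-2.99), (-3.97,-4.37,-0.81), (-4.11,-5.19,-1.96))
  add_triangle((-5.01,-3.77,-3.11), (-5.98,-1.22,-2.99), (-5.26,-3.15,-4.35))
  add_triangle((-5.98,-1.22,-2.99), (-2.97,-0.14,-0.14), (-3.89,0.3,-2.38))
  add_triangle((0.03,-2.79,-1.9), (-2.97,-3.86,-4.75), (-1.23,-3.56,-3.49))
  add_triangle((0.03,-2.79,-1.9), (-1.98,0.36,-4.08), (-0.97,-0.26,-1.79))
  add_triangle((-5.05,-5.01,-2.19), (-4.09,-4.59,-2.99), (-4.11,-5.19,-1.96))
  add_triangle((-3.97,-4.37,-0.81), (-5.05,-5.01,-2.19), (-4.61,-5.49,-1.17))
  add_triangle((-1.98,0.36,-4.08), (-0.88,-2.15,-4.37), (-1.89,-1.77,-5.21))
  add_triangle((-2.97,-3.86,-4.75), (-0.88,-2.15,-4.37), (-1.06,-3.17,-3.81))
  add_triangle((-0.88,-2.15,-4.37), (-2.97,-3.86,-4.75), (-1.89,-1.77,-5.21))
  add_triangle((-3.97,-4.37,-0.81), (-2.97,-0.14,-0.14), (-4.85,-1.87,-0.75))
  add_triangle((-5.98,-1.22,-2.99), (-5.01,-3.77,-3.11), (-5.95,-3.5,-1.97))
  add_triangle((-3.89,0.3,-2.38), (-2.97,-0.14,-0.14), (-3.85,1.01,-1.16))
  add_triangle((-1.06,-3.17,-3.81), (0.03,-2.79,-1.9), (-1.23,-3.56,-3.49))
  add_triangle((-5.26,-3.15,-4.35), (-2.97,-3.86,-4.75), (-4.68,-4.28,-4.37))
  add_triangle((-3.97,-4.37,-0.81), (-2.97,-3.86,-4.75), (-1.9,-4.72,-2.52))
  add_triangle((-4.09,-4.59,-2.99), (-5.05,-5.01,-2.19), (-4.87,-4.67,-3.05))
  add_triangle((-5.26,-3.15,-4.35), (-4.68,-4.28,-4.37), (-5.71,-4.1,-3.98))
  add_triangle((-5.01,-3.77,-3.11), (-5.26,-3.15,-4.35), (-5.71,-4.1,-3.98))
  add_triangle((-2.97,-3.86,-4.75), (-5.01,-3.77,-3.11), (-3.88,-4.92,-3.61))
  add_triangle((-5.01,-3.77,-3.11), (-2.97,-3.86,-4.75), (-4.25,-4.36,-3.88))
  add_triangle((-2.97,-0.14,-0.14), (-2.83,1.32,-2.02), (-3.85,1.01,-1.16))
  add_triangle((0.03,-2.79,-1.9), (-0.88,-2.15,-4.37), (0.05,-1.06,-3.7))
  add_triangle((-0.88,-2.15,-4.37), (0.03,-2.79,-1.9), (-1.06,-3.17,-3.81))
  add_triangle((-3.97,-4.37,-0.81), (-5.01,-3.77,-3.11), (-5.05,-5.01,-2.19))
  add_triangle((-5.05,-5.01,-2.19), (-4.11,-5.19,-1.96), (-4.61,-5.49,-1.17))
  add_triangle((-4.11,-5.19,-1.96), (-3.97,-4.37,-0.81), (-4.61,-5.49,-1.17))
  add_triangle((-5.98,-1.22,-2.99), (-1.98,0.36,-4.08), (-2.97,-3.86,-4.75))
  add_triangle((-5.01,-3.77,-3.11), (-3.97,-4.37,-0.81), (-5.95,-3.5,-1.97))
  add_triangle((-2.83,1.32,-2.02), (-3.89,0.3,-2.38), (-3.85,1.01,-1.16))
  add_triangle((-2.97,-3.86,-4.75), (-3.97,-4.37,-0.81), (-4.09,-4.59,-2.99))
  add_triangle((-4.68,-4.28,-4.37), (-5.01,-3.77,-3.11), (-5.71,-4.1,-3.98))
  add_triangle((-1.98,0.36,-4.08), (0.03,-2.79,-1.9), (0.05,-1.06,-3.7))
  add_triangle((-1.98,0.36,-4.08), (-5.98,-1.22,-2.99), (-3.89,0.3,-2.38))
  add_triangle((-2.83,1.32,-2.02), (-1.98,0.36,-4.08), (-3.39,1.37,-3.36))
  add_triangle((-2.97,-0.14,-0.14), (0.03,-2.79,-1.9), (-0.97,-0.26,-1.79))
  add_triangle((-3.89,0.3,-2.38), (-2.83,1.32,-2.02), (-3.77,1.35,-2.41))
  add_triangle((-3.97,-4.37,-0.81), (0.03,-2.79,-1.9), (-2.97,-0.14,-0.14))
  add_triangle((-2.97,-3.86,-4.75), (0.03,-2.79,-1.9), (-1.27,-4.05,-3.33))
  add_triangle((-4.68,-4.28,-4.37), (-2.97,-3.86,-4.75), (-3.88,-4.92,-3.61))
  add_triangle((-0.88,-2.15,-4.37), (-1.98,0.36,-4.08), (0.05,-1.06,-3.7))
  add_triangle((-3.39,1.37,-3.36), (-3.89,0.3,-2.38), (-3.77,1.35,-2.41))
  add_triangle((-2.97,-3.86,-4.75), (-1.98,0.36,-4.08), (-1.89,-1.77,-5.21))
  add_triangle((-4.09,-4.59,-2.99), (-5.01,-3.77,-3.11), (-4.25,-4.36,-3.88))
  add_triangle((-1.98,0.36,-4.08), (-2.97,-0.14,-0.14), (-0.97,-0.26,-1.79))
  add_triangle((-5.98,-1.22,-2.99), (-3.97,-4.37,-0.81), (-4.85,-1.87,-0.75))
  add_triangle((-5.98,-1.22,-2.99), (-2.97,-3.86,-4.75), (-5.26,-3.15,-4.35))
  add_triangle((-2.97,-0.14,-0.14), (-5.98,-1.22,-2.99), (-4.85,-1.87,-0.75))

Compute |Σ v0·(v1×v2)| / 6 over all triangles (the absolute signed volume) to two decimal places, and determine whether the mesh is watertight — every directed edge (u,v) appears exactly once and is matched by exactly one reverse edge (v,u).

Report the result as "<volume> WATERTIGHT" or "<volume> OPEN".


Per-triangle v0·(v1×v2)/6:
  t1: +0.9429
  t2: +0.3447
  t3: -2.4448
  t4: +0.7021
  t5: +0.8203
  t6: +0.2091
  t7: +0.9976
  t8: +1.6859
  t9: -0.8887
  t10: +1.8889
  t11: +0.6678
  t12: +2.0631
  t13: -0.8845
  t14: +3.4583
  t15: +1.6680
  t16: +0.2412
  t17: -0.4744
  t18: +1.0594
  t19: +0.4021
  t20: +0.7805
  t21: +1.5751
  t22: +2.0961
  t23: +0.5735
  t24: +4.1309
  t25: +1.0614
  t26: +0.4317
  t27: +2.0591
  t28: +6.3739
  t29: +0.5856
  t30: +1.2593
  t31: +0.1156
  t32: -3.2241
  t33: +1.1347
  t34: -0.4087
  t35: +1.3028
  t36: +0.7849
  t37: +0.5806
  t38: +0.9135
  t39: -0.2072
  t40: +12.5076
  t41: +3.3399
  t42: +0.9874
  t43: +0.6015
  t44: +0.5164
  t45: -2.8142
  t46: +3.0368
  t47: +0.0157
  t48: -2.2085
  t49: -0.1243
  t50: -3.0763
  t51: +0.4948
  t52: +2.1264
  t53: +2.0124
  t54: +0.8088
  t55: +2.8656
  t56: +1.1304
  t57: -0.8143
  t58: +4.9121
  t59: +1.1801
  t60: +1.9582
Σ = +63.8347 → |volume| = 63.83

Directed edges: 180 total, each appears once with its reverse present → watertight.

63.83 WATERTIGHT


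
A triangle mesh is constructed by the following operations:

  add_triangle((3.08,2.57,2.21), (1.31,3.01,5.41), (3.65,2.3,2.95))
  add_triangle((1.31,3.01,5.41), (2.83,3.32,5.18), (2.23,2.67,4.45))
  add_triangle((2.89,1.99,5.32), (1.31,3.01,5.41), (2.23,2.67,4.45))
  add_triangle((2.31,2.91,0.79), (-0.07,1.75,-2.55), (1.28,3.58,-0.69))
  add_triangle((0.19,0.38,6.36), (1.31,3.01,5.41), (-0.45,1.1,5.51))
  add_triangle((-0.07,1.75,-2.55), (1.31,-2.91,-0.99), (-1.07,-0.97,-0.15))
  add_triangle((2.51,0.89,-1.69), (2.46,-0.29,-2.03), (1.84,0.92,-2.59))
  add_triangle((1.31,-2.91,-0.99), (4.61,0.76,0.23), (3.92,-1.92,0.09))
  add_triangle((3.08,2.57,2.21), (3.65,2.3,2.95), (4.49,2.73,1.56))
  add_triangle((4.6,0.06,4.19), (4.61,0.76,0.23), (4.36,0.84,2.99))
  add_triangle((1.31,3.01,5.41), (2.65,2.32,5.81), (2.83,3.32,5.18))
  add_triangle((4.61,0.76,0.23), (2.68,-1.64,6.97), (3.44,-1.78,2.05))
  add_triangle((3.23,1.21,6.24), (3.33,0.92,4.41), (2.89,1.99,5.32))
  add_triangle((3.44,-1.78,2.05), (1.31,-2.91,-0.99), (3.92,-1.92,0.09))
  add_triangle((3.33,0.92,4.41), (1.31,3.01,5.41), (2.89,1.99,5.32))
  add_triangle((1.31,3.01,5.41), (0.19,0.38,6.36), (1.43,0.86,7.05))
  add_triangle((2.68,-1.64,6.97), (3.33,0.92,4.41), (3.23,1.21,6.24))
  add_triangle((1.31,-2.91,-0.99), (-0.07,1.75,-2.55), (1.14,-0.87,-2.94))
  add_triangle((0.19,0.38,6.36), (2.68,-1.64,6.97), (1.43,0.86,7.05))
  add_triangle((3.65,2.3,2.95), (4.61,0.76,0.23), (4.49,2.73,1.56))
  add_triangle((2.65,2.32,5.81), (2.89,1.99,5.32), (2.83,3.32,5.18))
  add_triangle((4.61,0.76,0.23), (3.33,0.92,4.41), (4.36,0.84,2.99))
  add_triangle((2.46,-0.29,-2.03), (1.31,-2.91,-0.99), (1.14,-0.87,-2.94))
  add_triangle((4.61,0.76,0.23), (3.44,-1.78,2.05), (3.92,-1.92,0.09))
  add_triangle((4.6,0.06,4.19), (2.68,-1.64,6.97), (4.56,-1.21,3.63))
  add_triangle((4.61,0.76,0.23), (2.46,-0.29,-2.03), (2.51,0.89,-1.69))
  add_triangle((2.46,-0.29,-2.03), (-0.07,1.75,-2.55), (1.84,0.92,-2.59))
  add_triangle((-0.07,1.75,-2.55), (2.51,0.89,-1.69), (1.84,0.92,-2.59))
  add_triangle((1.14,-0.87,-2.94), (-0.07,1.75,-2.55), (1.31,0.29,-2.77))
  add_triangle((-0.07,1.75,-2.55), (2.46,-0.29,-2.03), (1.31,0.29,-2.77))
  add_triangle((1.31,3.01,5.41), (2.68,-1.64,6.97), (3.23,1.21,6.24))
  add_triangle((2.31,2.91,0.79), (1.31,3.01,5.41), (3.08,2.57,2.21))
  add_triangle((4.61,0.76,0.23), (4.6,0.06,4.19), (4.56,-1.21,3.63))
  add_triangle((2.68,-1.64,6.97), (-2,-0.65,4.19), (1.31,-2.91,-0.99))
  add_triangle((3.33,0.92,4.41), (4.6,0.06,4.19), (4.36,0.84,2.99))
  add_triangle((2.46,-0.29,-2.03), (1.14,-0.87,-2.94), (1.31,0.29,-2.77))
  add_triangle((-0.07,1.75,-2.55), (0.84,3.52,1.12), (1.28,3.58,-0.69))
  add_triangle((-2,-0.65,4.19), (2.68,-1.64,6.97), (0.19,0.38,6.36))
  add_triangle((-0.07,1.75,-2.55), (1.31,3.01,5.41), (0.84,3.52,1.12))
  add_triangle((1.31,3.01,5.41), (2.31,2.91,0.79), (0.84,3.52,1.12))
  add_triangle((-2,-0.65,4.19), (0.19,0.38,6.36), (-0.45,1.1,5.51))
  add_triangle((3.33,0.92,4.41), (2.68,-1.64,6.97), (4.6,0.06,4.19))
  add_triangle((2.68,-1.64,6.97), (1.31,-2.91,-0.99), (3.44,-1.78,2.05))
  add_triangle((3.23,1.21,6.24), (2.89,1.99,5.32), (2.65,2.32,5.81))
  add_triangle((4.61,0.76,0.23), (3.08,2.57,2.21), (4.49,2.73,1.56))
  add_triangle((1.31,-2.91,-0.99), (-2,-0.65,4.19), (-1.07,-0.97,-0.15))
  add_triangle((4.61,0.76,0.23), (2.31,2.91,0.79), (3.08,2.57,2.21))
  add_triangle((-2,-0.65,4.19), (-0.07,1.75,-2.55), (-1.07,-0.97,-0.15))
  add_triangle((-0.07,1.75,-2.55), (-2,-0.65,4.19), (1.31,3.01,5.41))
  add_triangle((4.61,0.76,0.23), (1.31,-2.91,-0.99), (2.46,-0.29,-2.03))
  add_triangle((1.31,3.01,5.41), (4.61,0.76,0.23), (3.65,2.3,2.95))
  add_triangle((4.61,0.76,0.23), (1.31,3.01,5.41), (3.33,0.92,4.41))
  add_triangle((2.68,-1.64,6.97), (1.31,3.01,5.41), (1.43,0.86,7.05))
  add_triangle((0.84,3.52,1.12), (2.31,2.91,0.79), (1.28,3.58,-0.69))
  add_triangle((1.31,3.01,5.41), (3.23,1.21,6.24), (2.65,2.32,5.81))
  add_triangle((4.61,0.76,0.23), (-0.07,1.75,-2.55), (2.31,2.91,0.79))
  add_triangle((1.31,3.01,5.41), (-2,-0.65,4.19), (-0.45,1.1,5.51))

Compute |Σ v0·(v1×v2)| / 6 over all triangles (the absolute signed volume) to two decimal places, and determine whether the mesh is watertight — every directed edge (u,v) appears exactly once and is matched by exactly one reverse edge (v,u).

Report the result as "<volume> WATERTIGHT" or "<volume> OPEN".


152.96 OPEN

Per-triangle v0·(v1×v2)/6:
  t1: +2.0366
  t2: -0.1793
  t3: -1.2882
  t4: +1.1154
  t5: +2.6886
  t6: +2.2358
  t7: +0.6988
  t8: +1.8273
  t9: +0.8087
  t10: +1.8565
  t11: +1.7874
  t12: +9.3238
  t13: +1.0347
  t14: +2.9844
  t15: -0.2366
  t16: +2.9387
  t17: +3.1957
  t18: +0.2211
  t19: +3.8077
  t20: +2.4884
  t21: +0.6225
  t22: +0.3951
  t23: +2.2862
  t24: +3.8940
  t25: +5.0801
  t26: +1.7577
  t27: +0.4503
  t28: +0.7125
  t29: +0.8652
  t30: +0.7310
  t31: +6.5291
  t32: +3.1081
  t33: +4.1439
  t34: +12.5246
  t35: +1.4862
  t36: +0.8737
  t37: +1.2991
  t38: +6.9915
  t39: +0.1952
  t40: +4.2670
  t41: +2.3229
  t42: +4.8116
  t43: +7.1332
  t44: +0.5253
  t45: -1.0269
  t46: +3.0232
  t47: +2.9268
  t48: +1.9726
  t49: +7.1415
  t50: +4.6064
  t51: +1.0319
  t52: +7.5869
  t53: +4.1187
  t54: +1.6997
  t55: +1.1208
  t56: +5.8617
  t57: +0.5468
Σ = +152.9616 → |volume| = 152.96

Directed edges: 171 total; 9 unmatched, e.g. (2.83,3.32,5.18)→(2.23,2.67,4.45) → open.
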